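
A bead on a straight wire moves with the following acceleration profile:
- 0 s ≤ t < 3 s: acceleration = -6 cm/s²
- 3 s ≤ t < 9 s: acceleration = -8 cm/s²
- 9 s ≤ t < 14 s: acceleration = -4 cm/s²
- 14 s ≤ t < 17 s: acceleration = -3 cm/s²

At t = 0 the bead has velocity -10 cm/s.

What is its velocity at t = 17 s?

Δv equals the area under the a-t graph; then v = v₀ + Δv.
0–3 s: -6 × 3 = -18 cm/s
3–9 s: -8 × 6 = -48 cm/s
9–14 s: -4 × 5 = -20 cm/s
14–17 s: -3 × 3 = -9 cm/s
Δv = -95 cm/s, so v(17) = -10 + (-95) = -105 cm/s.

-105 cm/s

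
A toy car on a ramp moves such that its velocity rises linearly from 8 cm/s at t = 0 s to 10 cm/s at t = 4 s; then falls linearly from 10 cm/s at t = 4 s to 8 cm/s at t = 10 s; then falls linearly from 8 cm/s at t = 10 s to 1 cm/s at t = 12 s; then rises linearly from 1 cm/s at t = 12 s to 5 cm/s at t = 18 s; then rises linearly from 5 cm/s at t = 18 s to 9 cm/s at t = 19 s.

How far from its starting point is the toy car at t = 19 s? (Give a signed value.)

124 cm

Displacement is the signed area under the v-t curve.
0–4 s: ½(8 + 10)(4) = 36 cm
4–10 s: ½(10 + 8)(6) = 54 cm
10–12 s: ½(8 + 1)(2) = 9 cm
12–18 s: ½(1 + 5)(6) = 18 cm
18–19 s: ½(5 + 9)(1) = 7 cm
Net displacement = 124 cm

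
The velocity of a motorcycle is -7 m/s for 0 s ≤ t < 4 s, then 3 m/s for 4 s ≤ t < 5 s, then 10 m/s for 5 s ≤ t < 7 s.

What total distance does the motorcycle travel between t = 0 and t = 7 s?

51 m

Distance (not displacement) is the total path length: add the absolute areas under v-t.
0–4 s: |-7| × 4 = 28 m
4–5 s: |3| × 1 = 3 m
5–7 s: |10| × 2 = 20 m
Total distance = 51 m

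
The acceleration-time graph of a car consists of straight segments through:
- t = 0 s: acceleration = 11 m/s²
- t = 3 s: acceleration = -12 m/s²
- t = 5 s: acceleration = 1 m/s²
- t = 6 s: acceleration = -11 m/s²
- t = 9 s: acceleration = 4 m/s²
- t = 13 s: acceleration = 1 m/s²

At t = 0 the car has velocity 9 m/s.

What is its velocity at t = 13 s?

Δv equals the area under the a-t graph; then v = v₀ + Δv.
0–3 s: ½(11 + -12)(3) = -1.5 m/s
3–5 s: ½(-12 + 1)(2) = -11 m/s
5–6 s: ½(1 + -11)(1) = -5 m/s
6–9 s: ½(-11 + 4)(3) = -10.5 m/s
9–13 s: ½(4 + 1)(4) = 10 m/s
Δv = -18 m/s, so v(13) = 9 + (-18) = -9 m/s.

-9 m/s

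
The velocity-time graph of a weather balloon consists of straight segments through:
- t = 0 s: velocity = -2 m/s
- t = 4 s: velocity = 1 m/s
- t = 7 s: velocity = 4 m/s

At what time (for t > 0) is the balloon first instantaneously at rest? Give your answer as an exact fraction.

t = 8/3 s

v changes sign on 0–4 s (from -2 to 1); the graph is linear there, so v = 0 at t = 0 + (2)·(4 − 0)/(1 − -2) = 8/3 s.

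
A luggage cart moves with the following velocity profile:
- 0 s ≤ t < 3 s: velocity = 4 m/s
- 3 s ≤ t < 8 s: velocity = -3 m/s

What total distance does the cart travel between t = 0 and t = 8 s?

Total distance travelled is ∫|v| dt — sum the magnitudes of each area piece.
0–3 s: |4| × 3 = 12 m
3–8 s: |-3| × 5 = 15 m
Total distance = 27 m

27 m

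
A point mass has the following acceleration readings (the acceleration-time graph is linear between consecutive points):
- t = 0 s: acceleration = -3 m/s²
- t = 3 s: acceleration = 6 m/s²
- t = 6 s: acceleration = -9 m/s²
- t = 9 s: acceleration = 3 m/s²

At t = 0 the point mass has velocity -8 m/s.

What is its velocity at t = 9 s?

-17 m/s

Δv equals the area under the a-t graph; then v = v₀ + Δv.
0–3 s: ½(-3 + 6)(3) = 4.5 m/s
3–6 s: ½(6 + -9)(3) = -4.5 m/s
6–9 s: ½(-9 + 3)(3) = -9 m/s
Δv = -9 m/s, so v(9) = -8 + (-9) = -17 m/s.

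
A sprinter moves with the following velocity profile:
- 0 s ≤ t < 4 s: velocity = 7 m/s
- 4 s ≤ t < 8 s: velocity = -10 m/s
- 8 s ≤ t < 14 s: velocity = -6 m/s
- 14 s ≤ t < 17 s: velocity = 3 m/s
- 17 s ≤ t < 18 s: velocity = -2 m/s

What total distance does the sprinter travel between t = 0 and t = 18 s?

115 m

Total distance travelled is ∫|v| dt — sum the magnitudes of each area piece.
0–4 s: |7| × 4 = 28 m
4–8 s: |-10| × 4 = 40 m
8–14 s: |-6| × 6 = 36 m
14–17 s: |3| × 3 = 9 m
17–18 s: |-2| × 1 = 2 m
Total distance = 115 m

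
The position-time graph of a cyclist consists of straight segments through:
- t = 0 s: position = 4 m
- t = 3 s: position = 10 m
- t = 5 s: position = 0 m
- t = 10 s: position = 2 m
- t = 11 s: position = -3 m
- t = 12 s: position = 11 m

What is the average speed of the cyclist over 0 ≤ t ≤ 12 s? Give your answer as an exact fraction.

Average speed = (total path length)/(elapsed time); on a piecewise-linear x-t graph the path length is Σ|Δx|.
0–3 s: |Δx| = |10 − 4| = 6 m
3–5 s: |Δx| = |0 − 10| = 10 m
5–10 s: |Δx| = |2 − 0| = 2 m
10–11 s: |Δx| = |-3 − 2| = 5 m
11–12 s: |Δx| = |11 − -3| = 14 m
Total path = 37 m; average speed = 37/12 = 37/12 m/s.

37/12 m/s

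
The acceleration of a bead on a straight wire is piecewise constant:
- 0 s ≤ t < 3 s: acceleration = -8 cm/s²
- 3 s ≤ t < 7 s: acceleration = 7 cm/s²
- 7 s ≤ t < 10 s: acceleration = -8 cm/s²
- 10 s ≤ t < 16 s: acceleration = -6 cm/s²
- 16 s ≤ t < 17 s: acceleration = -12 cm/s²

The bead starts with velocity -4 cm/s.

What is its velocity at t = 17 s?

-72 cm/s

Δv equals the area under the a-t graph; then v = v₀ + Δv.
0–3 s: -8 × 3 = -24 cm/s
3–7 s: 7 × 4 = 28 cm/s
7–10 s: -8 × 3 = -24 cm/s
10–16 s: -6 × 6 = -36 cm/s
16–17 s: -12 × 1 = -12 cm/s
Δv = -68 cm/s, so v(17) = -4 + (-68) = -72 cm/s.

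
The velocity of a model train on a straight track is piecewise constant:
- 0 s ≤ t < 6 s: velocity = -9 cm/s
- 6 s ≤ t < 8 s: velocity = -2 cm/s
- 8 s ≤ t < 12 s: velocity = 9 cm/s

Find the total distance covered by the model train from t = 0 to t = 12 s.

94 cm

Distance (not displacement) is the total path length: add the absolute areas under v-t.
0–6 s: |-9| × 6 = 54 cm
6–8 s: |-2| × 2 = 4 cm
8–12 s: |9| × 4 = 36 cm
Total distance = 94 cm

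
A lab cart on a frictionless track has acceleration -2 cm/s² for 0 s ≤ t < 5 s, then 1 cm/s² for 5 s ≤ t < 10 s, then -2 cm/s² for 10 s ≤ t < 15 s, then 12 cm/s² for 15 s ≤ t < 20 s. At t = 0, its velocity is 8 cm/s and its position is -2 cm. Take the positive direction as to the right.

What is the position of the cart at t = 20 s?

120.5 cm

On each constant-a segment, Δv = aΔt and Δx = v₀Δt + ½aΔt²; chain segment to segment.
0–5 s: v starts 8 cm/s; Δx = 8·5 + ½·-2·5² = 15 cm; v ends -2 cm/s.
5–10 s: v starts -2 cm/s; Δx = -2·5 + ½·1·5² = 2.5 cm; v ends 3 cm/s.
10–15 s: v starts 3 cm/s; Δx = 3·5 + ½·-2·5² = -10 cm; v ends -7 cm/s.
15–20 s: v starts -7 cm/s; Δx = -7·5 + ½·12·5² = 115 cm; v ends 53 cm/s.
x(20) = -2 + Σ Δx = 120.5 cm.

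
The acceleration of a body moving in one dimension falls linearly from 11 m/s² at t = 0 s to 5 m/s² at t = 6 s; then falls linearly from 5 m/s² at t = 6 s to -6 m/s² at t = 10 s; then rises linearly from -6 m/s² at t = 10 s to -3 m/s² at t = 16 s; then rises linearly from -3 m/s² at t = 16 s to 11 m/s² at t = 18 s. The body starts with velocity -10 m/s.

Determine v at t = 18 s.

17 m/s

Δv equals the area under the a-t graph; then v = v₀ + Δv.
0–6 s: ½(11 + 5)(6) = 48 m/s
6–10 s: ½(5 + -6)(4) = -2 m/s
10–16 s: ½(-6 + -3)(6) = -27 m/s
16–18 s: ½(-3 + 11)(2) = 8 m/s
Δv = 27 m/s, so v(18) = -10 + (27) = 17 m/s.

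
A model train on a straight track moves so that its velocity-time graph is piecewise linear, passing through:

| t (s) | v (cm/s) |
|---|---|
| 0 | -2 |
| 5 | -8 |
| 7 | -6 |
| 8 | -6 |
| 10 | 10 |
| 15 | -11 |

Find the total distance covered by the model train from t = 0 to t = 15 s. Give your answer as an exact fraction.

1676/21 cm

Total distance travelled is ∫|v| dt — sum the magnitudes of each area piece.
0–5 s: |½(-2 + -8)(5)| = 25 cm
5–7 s: |½(-8 + -6)(2)| = 14 cm
7–8 s: |-6| × 1 = 6 cm
8–10 s: v = 0 at t = 8.75 s; triangle areas 2.25 + 6.25 = 8.5 cm
10–15 s: v = 0 at t = 260/21 s; triangle areas 250/21 + 605/42 = 1105/42 cm
Total distance = 1676/21 cm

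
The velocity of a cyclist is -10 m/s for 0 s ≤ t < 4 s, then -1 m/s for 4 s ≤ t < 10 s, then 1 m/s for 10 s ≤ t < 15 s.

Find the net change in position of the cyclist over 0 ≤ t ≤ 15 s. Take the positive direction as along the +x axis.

-41 m

Displacement is the signed area under the v-t curve.
0–4 s: -10 × 4 = -40 m
4–10 s: -1 × 6 = -6 m
10–15 s: 1 × 5 = 5 m
Net displacement = -41 m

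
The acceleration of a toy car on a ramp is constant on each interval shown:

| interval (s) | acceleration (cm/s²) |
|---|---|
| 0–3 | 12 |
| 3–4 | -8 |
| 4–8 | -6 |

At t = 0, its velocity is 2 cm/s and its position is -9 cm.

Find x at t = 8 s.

157 cm

On each constant-a segment, Δv = aΔt and Δx = v₀Δt + ½aΔt²; chain segment to segment.
0–3 s: v starts 2 cm/s; Δx = 2·3 + ½·12·3² = 60 cm; v ends 38 cm/s.
3–4 s: v starts 38 cm/s; Δx = 38·1 + ½·-8·1² = 34 cm; v ends 30 cm/s.
4–8 s: v starts 30 cm/s; Δx = 30·4 + ½·-6·4² = 72 cm; v ends 6 cm/s.
x(8) = -9 + Σ Δx = 157 cm.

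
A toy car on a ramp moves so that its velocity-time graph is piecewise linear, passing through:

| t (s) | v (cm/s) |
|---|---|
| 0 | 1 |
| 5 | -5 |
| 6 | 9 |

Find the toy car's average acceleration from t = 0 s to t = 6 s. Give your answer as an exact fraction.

4/3 cm/s²

Average acceleration = Δv/Δt = (9 − 1)/(6 − 0) = 4/3 cm/s².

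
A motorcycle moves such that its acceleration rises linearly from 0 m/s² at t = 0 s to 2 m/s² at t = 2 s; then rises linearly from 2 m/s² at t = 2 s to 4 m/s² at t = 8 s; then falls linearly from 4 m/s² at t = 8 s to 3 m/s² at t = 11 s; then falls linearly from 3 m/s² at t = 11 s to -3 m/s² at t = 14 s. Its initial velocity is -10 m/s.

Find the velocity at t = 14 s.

20.5 m/s

Δv equals the area under the a-t graph; then v = v₀ + Δv.
0–2 s: ½(0 + 2)(2) = 2 m/s
2–8 s: ½(2 + 4)(6) = 18 m/s
8–11 s: ½(4 + 3)(3) = 10.5 m/s
11–14 s: ½(3 + -3)(3) = 0 m/s
Δv = 30.5 m/s, so v(14) = -10 + (30.5) = 20.5 m/s.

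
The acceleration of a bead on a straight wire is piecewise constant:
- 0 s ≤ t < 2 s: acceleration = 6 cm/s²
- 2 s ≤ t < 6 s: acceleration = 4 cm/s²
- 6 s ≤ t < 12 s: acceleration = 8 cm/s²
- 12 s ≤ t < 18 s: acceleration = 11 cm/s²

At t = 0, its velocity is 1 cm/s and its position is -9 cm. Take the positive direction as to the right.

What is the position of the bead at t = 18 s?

On each constant-a segment, Δv = aΔt and Δx = v₀Δt + ½aΔt²; chain segment to segment.
0–2 s: v starts 1 cm/s; Δx = 1·2 + ½·6·2² = 14 cm; v ends 13 cm/s.
2–6 s: v starts 13 cm/s; Δx = 13·4 + ½·4·4² = 84 cm; v ends 29 cm/s.
6–12 s: v starts 29 cm/s; Δx = 29·6 + ½·8·6² = 318 cm; v ends 77 cm/s.
12–18 s: v starts 77 cm/s; Δx = 77·6 + ½·11·6² = 660 cm; v ends 143 cm/s.
x(18) = -9 + Σ Δx = 1067 cm.

1067 cm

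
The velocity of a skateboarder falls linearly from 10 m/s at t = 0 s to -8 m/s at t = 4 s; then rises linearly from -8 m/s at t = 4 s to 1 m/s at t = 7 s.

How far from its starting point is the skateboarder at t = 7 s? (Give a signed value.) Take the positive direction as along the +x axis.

Displacement is the signed area under the v-t curve.
0–4 s: ½(10 + -8)(4) = 4 m
4–7 s: ½(-8 + 1)(3) = -10.5 m
Net displacement = -6.5 m

-6.5 m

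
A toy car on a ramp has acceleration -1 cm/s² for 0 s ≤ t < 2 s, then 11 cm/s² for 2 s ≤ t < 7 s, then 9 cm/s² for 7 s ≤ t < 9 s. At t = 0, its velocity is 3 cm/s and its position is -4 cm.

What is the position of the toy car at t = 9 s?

272.5 cm

On each constant-a segment, Δv = aΔt and Δx = v₀Δt + ½aΔt²; chain segment to segment.
0–2 s: v starts 3 cm/s; Δx = 3·2 + ½·-1·2² = 4 cm; v ends 1 cm/s.
2–7 s: v starts 1 cm/s; Δx = 1·5 + ½·11·5² = 142.5 cm; v ends 56 cm/s.
7–9 s: v starts 56 cm/s; Δx = 56·2 + ½·9·2² = 130 cm; v ends 74 cm/s.
x(9) = -4 + Σ Δx = 272.5 cm.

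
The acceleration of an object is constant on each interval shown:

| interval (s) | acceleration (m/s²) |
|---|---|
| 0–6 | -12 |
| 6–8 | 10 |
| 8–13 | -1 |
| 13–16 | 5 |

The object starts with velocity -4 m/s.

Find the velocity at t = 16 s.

Δv equals the area under the a-t graph; then v = v₀ + Δv.
0–6 s: -12 × 6 = -72 m/s
6–8 s: 10 × 2 = 20 m/s
8–13 s: -1 × 5 = -5 m/s
13–16 s: 5 × 3 = 15 m/s
Δv = -42 m/s, so v(16) = -4 + (-42) = -46 m/s.

-46 m/s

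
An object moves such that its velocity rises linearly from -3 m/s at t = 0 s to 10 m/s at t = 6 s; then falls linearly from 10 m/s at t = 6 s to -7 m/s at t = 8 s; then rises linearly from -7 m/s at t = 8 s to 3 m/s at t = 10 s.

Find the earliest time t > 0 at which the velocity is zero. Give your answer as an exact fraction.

v changes sign on 0–6 s (from -3 to 10); the graph is linear there, so v = 0 at t = 0 + (3)·(6 − 0)/(10 − -3) = 18/13 s.

t = 18/13 s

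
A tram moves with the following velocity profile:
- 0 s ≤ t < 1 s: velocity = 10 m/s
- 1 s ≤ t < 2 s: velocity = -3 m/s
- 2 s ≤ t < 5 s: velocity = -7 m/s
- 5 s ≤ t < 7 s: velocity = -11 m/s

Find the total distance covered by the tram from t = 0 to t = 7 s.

Distance (not displacement) is the total path length: add the absolute areas under v-t.
0–1 s: |10| × 1 = 10 m
1–2 s: |-3| × 1 = 3 m
2–5 s: |-7| × 3 = 21 m
5–7 s: |-11| × 2 = 22 m
Total distance = 56 m

56 m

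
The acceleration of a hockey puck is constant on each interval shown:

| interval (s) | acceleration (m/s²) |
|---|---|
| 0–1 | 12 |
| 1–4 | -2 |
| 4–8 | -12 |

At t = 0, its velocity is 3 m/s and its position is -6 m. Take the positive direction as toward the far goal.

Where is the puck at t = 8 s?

-21 m

On each constant-a segment, Δv = aΔt and Δx = v₀Δt + ½aΔt²; chain segment to segment.
0–1 s: v starts 3 m/s; Δx = 3·1 + ½·12·1² = 9 m; v ends 15 m/s.
1–4 s: v starts 15 m/s; Δx = 15·3 + ½·-2·3² = 36 m; v ends 9 m/s.
4–8 s: v starts 9 m/s; Δx = 9·4 + ½·-12·4² = -60 m; v ends -39 m/s.
x(8) = -6 + Σ Δx = -21 m.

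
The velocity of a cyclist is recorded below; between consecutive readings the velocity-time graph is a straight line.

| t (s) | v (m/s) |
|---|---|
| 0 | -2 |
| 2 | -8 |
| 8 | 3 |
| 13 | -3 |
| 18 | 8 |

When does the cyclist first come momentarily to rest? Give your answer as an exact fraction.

t = 70/11 s

v changes sign on 2–8 s (from -8 to 3); the graph is linear there, so v = 0 at t = 2 + (8)·(8 − 2)/(3 − -8) = 70/11 s.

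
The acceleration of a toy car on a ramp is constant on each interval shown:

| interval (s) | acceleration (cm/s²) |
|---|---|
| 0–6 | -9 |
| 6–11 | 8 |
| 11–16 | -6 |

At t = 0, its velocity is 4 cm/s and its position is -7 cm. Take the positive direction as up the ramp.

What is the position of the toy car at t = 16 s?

On each constant-a segment, Δv = aΔt and Δx = v₀Δt + ½aΔt²; chain segment to segment.
0–6 s: v starts 4 cm/s; Δx = 4·6 + ½·-9·6² = -138 cm; v ends -50 cm/s.
6–11 s: v starts -50 cm/s; Δx = -50·5 + ½·8·5² = -150 cm; v ends -10 cm/s.
11–16 s: v starts -10 cm/s; Δx = -10·5 + ½·-6·5² = -125 cm; v ends -40 cm/s.
x(16) = -7 + Σ Δx = -420 cm.

-420 cm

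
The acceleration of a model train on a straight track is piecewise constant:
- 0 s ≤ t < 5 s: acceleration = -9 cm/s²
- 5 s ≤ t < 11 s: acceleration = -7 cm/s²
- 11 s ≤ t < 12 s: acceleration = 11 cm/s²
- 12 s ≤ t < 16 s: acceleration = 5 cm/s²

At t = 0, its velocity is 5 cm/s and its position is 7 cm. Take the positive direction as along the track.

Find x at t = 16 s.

-767 cm

On each constant-a segment, Δv = aΔt and Δx = v₀Δt + ½aΔt²; chain segment to segment.
0–5 s: v starts 5 cm/s; Δx = 5·5 + ½·-9·5² = -87.5 cm; v ends -40 cm/s.
5–11 s: v starts -40 cm/s; Δx = -40·6 + ½·-7·6² = -366 cm; v ends -82 cm/s.
11–12 s: v starts -82 cm/s; Δx = -82·1 + ½·11·1² = -76.5 cm; v ends -71 cm/s.
12–16 s: v starts -71 cm/s; Δx = -71·4 + ½·5·4² = -244 cm; v ends -51 cm/s.
x(16) = 7 + Σ Δx = -767 cm.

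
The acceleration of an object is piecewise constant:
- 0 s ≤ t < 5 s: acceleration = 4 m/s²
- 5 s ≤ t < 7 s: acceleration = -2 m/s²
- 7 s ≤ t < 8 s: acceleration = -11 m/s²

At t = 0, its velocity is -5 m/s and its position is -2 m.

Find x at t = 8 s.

On each constant-a segment, Δv = aΔt and Δx = v₀Δt + ½aΔt²; chain segment to segment.
0–5 s: v starts -5 m/s; Δx = -5·5 + ½·4·5² = 25 m; v ends 15 m/s.
5–7 s: v starts 15 m/s; Δx = 15·2 + ½·-2·2² = 26 m; v ends 11 m/s.
7–8 s: v starts 11 m/s; Δx = 11·1 + ½·-11·1² = 5.5 m; v ends 0 m/s.
x(8) = -2 + Σ Δx = 54.5 m.

54.5 m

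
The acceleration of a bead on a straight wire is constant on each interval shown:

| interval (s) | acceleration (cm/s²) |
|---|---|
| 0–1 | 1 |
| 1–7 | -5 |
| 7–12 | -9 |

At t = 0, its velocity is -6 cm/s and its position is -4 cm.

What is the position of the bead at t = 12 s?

-417 cm

On each constant-a segment, Δv = aΔt and Δx = v₀Δt + ½aΔt²; chain segment to segment.
0–1 s: v starts -6 cm/s; Δx = -6·1 + ½·1·1² = -5.5 cm; v ends -5 cm/s.
1–7 s: v starts -5 cm/s; Δx = -5·6 + ½·-5·6² = -120 cm; v ends -35 cm/s.
7–12 s: v starts -35 cm/s; Δx = -35·5 + ½·-9·5² = -287.5 cm; v ends -80 cm/s.
x(12) = -4 + Σ Δx = -417 cm.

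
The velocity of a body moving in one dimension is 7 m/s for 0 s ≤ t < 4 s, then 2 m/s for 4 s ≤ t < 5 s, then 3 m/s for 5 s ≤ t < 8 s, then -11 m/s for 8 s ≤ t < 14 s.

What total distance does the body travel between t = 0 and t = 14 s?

Total distance travelled is ∫|v| dt — sum the magnitudes of each area piece.
0–4 s: |7| × 4 = 28 m
4–5 s: |2| × 1 = 2 m
5–8 s: |3| × 3 = 9 m
8–14 s: |-11| × 6 = 66 m
Total distance = 105 m

105 m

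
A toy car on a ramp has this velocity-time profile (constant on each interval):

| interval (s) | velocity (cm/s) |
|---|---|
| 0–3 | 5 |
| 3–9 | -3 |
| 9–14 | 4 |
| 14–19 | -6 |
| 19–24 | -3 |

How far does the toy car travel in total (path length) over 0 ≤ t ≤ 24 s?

98 cm

Distance (not displacement) is the total path length: add the absolute areas under v-t.
0–3 s: |5| × 3 = 15 cm
3–9 s: |-3| × 6 = 18 cm
9–14 s: |4| × 5 = 20 cm
14–19 s: |-6| × 5 = 30 cm
19–24 s: |-3| × 5 = 15 cm
Total distance = 98 cm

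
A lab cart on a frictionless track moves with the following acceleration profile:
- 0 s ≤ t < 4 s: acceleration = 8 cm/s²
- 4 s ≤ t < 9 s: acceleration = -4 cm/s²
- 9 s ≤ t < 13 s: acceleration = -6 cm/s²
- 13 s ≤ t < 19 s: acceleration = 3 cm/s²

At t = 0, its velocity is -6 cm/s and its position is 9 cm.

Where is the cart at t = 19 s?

On each constant-a segment, Δv = aΔt and Δx = v₀Δt + ½aΔt²; chain segment to segment.
0–4 s: v starts -6 cm/s; Δx = -6·4 + ½·8·4² = 40 cm; v ends 26 cm/s.
4–9 s: v starts 26 cm/s; Δx = 26·5 + ½·-4·5² = 80 cm; v ends 6 cm/s.
9–13 s: v starts 6 cm/s; Δx = 6·4 + ½·-6·4² = -24 cm; v ends -18 cm/s.
13–19 s: v starts -18 cm/s; Δx = -18·6 + ½·3·6² = -54 cm; v ends 0 cm/s.
x(19) = 9 + Σ Δx = 51 cm.

51 cm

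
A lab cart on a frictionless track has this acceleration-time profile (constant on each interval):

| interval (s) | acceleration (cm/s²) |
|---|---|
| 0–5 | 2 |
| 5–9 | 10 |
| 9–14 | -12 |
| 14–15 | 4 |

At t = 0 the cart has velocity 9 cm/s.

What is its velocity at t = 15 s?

Δv equals the area under the a-t graph; then v = v₀ + Δv.
0–5 s: 2 × 5 = 10 cm/s
5–9 s: 10 × 4 = 40 cm/s
9–14 s: -12 × 5 = -60 cm/s
14–15 s: 4 × 1 = 4 cm/s
Δv = -6 cm/s, so v(15) = 9 + (-6) = 3 cm/s.

3 cm/s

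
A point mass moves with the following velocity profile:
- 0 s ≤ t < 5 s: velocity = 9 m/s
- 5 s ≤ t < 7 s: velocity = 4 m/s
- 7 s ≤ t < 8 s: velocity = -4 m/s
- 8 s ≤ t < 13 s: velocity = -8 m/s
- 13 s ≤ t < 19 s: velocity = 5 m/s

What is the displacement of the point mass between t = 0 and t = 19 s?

Displacement is the signed area under the v-t curve.
0–5 s: 9 × 5 = 45 m
5–7 s: 4 × 2 = 8 m
7–8 s: -4 × 1 = -4 m
8–13 s: -8 × 5 = -40 m
13–19 s: 5 × 6 = 30 m
Net displacement = 39 m

39 m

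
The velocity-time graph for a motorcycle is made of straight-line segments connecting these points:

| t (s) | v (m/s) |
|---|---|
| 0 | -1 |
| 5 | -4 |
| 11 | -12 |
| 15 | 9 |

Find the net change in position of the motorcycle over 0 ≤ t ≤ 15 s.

Net displacement equals the area under the velocity-time graph (areas below the axis count negative).
0–5 s: ½(-1 + -4)(5) = -12.5 m
5–11 s: ½(-4 + -12)(6) = -48 m
11–15 s: ½(-12 + 9)(4) = -6 m
Net displacement = -66.5 m

-66.5 m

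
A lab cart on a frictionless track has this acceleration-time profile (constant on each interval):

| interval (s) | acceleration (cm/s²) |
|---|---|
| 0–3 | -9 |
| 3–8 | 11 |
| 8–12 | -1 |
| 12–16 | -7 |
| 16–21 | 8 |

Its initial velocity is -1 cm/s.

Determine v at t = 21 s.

Δv equals the area under the a-t graph; then v = v₀ + Δv.
0–3 s: -9 × 3 = -27 cm/s
3–8 s: 11 × 5 = 55 cm/s
8–12 s: -1 × 4 = -4 cm/s
12–16 s: -7 × 4 = -28 cm/s
16–21 s: 8 × 5 = 40 cm/s
Δv = 36 cm/s, so v(21) = -1 + (36) = 35 cm/s.

35 cm/s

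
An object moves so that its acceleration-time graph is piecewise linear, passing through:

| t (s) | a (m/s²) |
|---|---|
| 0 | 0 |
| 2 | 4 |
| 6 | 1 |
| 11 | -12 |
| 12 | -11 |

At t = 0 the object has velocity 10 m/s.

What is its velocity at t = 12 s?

Δv equals the area under the a-t graph; then v = v₀ + Δv.
0–2 s: ½(0 + 4)(2) = 4 m/s
2–6 s: ½(4 + 1)(4) = 10 m/s
6–11 s: ½(1 + -12)(5) = -27.5 m/s
11–12 s: ½(-12 + -11)(1) = -11.5 m/s
Δv = -25 m/s, so v(12) = 10 + (-25) = -15 m/s.

-15 m/s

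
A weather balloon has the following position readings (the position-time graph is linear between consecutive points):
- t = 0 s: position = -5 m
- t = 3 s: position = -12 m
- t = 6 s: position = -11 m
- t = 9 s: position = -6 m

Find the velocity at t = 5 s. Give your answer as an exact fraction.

1/3 m/s

Velocity is the slope of the x-t graph on 3–6 s: (-11 − -12)/(6 − 3) = 1/3 m/s.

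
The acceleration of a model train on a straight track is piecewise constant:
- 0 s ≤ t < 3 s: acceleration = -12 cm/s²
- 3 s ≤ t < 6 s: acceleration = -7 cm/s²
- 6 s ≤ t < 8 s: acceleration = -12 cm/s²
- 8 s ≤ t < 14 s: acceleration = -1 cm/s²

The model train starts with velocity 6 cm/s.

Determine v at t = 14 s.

Δv equals the area under the a-t graph; then v = v₀ + Δv.
0–3 s: -12 × 3 = -36 cm/s
3–6 s: -7 × 3 = -21 cm/s
6–8 s: -12 × 2 = -24 cm/s
8–14 s: -1 × 6 = -6 cm/s
Δv = -87 cm/s, so v(14) = 6 + (-87) = -81 cm/s.

-81 cm/s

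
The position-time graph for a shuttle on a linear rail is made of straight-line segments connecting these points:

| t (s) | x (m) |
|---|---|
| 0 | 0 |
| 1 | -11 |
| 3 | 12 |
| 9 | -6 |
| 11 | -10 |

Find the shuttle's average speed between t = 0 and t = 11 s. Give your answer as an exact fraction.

56/11 m/s

Average speed = (total path length)/(elapsed time); on a piecewise-linear x-t graph the path length is Σ|Δx|.
0–1 s: |Δx| = |-11 − 0| = 11 m
1–3 s: |Δx| = |12 − -11| = 23 m
3–9 s: |Δx| = |-6 − 12| = 18 m
9–11 s: |Δx| = |-10 − -6| = 4 m
Total path = 56 m; average speed = 56/11 = 56/11 m/s.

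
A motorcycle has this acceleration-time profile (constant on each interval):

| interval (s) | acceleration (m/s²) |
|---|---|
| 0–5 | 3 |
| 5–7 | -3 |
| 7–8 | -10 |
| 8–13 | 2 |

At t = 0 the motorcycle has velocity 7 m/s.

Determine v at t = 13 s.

16 m/s

Δv equals the area under the a-t graph; then v = v₀ + Δv.
0–5 s: 3 × 5 = 15 m/s
5–7 s: -3 × 2 = -6 m/s
7–8 s: -10 × 1 = -10 m/s
8–13 s: 2 × 5 = 10 m/s
Δv = 9 m/s, so v(13) = 7 + (9) = 16 m/s.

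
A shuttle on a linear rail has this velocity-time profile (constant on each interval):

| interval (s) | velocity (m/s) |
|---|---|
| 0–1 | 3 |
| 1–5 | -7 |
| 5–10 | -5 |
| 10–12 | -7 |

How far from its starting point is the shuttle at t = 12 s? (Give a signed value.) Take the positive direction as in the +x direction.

-64 m

Displacement is the signed area under the v-t curve.
0–1 s: 3 × 1 = 3 m
1–5 s: -7 × 4 = -28 m
5–10 s: -5 × 5 = -25 m
10–12 s: -7 × 2 = -14 m
Net displacement = -64 m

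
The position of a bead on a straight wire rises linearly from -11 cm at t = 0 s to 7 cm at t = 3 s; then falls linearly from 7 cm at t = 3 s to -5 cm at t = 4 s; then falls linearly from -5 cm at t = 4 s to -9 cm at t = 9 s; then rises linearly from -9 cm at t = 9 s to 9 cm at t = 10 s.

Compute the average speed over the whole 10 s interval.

5.2 cm/s

Average speed = (total path length)/(elapsed time); on a piecewise-linear x-t graph the path length is Σ|Δx|.
0–3 s: |Δx| = |7 − -11| = 18 cm
3–4 s: |Δx| = |-5 − 7| = 12 cm
4–9 s: |Δx| = |-9 − -5| = 4 cm
9–10 s: |Δx| = |9 − -9| = 18 cm
Total path = 52 cm; average speed = 52/10 = 5.2 cm/s.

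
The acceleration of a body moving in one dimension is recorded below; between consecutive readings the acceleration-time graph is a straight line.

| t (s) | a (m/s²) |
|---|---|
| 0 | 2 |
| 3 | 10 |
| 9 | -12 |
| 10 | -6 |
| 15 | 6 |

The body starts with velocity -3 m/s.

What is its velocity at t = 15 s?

0 m/s

Δv equals the area under the a-t graph; then v = v₀ + Δv.
0–3 s: ½(2 + 10)(3) = 18 m/s
3–9 s: ½(10 + -12)(6) = -6 m/s
9–10 s: ½(-12 + -6)(1) = -9 m/s
10–15 s: ½(-6 + 6)(5) = 0 m/s
Δv = 3 m/s, so v(15) = -3 + (3) = 0 m/s.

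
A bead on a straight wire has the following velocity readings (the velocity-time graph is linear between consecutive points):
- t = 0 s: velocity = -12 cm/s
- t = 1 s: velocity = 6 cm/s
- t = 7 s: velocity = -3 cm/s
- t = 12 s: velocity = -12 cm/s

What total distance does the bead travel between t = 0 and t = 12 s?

Total distance travelled is ∫|v| dt — sum the magnitudes of each area piece.
0–1 s: v = 0 at t = 2/3 s; triangle areas 4 + 1 = 5 cm
1–7 s: v = 0 at t = 5 s; triangle areas 12 + 3 = 15 cm
7–12 s: |½(-3 + -12)(5)| = 37.5 cm
Total distance = 57.5 cm

57.5 cm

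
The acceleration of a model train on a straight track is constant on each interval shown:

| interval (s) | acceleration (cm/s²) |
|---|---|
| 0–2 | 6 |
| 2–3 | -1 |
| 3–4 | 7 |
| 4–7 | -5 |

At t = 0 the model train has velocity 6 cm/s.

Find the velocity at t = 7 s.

Δv equals the area under the a-t graph; then v = v₀ + Δv.
0–2 s: 6 × 2 = 12 cm/s
2–3 s: -1 × 1 = -1 cm/s
3–4 s: 7 × 1 = 7 cm/s
4–7 s: -5 × 3 = -15 cm/s
Δv = 3 cm/s, so v(7) = 6 + (3) = 9 cm/s.

9 cm/s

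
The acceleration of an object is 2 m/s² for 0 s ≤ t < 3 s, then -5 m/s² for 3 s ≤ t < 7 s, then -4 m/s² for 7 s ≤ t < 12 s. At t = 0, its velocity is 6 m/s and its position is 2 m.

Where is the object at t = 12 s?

On each constant-a segment, Δv = aΔt and Δx = v₀Δt + ½aΔt²; chain segment to segment.
0–3 s: v starts 6 m/s; Δx = 6·3 + ½·2·3² = 27 m; v ends 12 m/s.
3–7 s: v starts 12 m/s; Δx = 12·4 + ½·-5·4² = 8 m; v ends -8 m/s.
7–12 s: v starts -8 m/s; Δx = -8·5 + ½·-4·5² = -90 m; v ends -28 m/s.
x(12) = 2 + Σ Δx = -53 m.

-53 m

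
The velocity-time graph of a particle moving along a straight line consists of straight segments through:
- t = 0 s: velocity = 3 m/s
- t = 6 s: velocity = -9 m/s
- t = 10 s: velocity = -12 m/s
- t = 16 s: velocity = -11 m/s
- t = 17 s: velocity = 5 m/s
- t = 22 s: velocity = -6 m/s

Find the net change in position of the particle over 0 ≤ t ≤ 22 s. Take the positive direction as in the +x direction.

Displacement is the signed area under the v-t curve.
0–6 s: ½(3 + -9)(6) = -18 m
6–10 s: ½(-9 + -12)(4) = -42 m
10–16 s: ½(-12 + -11)(6) = -69 m
16–17 s: ½(-11 + 5)(1) = -3 m
17–22 s: ½(5 + -6)(5) = -2.5 m
Net displacement = -134.5 m

-134.5 m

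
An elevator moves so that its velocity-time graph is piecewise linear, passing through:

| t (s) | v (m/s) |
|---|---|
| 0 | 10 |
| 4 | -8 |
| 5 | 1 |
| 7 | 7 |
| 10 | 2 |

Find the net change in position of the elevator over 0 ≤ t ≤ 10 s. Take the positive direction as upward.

22 m

Net displacement equals the area under the velocity-time graph (areas below the axis count negative).
0–4 s: ½(10 + -8)(4) = 4 m
4–5 s: ½(-8 + 1)(1) = -3.5 m
5–7 s: ½(1 + 7)(2) = 8 m
7–10 s: ½(7 + 2)(3) = 13.5 m
Net displacement = 22 m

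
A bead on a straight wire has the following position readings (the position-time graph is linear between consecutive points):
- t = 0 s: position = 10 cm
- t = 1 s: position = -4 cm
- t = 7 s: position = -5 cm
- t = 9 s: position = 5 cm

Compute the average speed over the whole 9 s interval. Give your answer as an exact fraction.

25/9 cm/s

Average speed = (total path length)/(elapsed time); on a piecewise-linear x-t graph the path length is Σ|Δx|.
0–1 s: |Δx| = |-4 − 10| = 14 cm
1–7 s: |Δx| = |-5 − -4| = 1 cm
7–9 s: |Δx| = |5 − -5| = 10 cm
Total path = 25 cm; average speed = 25/9 = 25/9 cm/s.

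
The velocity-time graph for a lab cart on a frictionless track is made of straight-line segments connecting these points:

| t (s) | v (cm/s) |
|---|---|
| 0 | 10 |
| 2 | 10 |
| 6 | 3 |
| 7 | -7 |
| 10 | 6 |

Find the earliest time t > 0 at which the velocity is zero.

t = 6.3 s

v changes sign on 6–7 s (from 3 to -7); the graph is linear there, so v = 0 at t = 6 + (-3)·(7 − 6)/(-7 − 3) = 6.3 s.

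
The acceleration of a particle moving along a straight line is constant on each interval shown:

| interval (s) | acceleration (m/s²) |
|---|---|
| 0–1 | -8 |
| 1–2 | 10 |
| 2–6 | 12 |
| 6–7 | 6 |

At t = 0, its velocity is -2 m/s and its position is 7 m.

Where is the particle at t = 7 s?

143 m

On each constant-a segment, Δv = aΔt and Δx = v₀Δt + ½aΔt²; chain segment to segment.
0–1 s: v starts -2 m/s; Δx = -2·1 + ½·-8·1² = -6 m; v ends -10 m/s.
1–2 s: v starts -10 m/s; Δx = -10·1 + ½·10·1² = -5 m; v ends 0 m/s.
2–6 s: v starts 0 m/s; Δx = 0·4 + ½·12·4² = 96 m; v ends 48 m/s.
6–7 s: v starts 48 m/s; Δx = 48·1 + ½·6·1² = 51 m; v ends 54 m/s.
x(7) = 7 + Σ Δx = 143 m.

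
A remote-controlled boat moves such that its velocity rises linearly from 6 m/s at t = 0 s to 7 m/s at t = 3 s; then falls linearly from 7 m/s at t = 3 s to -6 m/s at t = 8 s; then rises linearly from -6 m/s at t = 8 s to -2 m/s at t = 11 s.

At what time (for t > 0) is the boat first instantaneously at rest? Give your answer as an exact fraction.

v changes sign on 3–8 s (from 7 to -6); the graph is linear there, so v = 0 at t = 3 + (-7)·(8 − 3)/(-6 − 7) = 74/13 s.

t = 74/13 s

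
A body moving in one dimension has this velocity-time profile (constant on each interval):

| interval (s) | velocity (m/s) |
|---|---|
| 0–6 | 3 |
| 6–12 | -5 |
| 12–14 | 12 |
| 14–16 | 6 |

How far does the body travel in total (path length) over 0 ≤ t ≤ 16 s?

Distance (not displacement) is the total path length: add the absolute areas under v-t.
0–6 s: |3| × 6 = 18 m
6–12 s: |-5| × 6 = 30 m
12–14 s: |12| × 2 = 24 m
14–16 s: |6| × 2 = 12 m
Total distance = 84 m

84 m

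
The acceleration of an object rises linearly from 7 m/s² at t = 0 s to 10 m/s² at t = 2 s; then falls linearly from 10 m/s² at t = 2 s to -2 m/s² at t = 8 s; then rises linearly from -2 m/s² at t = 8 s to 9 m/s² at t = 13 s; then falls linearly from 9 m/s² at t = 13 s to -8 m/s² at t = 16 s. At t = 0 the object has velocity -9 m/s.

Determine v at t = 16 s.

51 m/s

Δv equals the area under the a-t graph; then v = v₀ + Δv.
0–2 s: ½(7 + 10)(2) = 17 m/s
2–8 s: ½(10 + -2)(6) = 24 m/s
8–13 s: ½(-2 + 9)(5) = 17.5 m/s
13–16 s: ½(9 + -8)(3) = 1.5 m/s
Δv = 60 m/s, so v(16) = -9 + (60) = 51 m/s.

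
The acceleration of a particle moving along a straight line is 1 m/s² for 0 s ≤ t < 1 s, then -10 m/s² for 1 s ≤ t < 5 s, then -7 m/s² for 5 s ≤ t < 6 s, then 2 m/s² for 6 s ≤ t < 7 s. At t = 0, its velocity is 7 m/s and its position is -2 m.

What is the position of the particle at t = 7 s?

On each constant-a segment, Δv = aΔt and Δx = v₀Δt + ½aΔt²; chain segment to segment.
0–1 s: v starts 7 m/s; Δx = 7·1 + ½·1·1² = 7.5 m; v ends 8 m/s.
1–5 s: v starts 8 m/s; Δx = 8·4 + ½·-10·4² = -48 m; v ends -32 m/s.
5–6 s: v starts -32 m/s; Δx = -32·1 + ½·-7·1² = -35.5 m; v ends -39 m/s.
6–7 s: v starts -39 m/s; Δx = -39·1 + ½·2·1² = -38 m; v ends -37 m/s.
x(7) = -2 + Σ Δx = -116 m.

-116 m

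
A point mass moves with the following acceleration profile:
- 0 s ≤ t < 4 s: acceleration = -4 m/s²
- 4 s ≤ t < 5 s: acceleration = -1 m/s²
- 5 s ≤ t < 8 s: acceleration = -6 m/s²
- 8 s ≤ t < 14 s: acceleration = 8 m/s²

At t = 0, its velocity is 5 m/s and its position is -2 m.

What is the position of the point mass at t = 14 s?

-124.5 m

On each constant-a segment, Δv = aΔt and Δx = v₀Δt + ½aΔt²; chain segment to segment.
0–4 s: v starts 5 m/s; Δx = 5·4 + ½·-4·4² = -12 m; v ends -11 m/s.
4–5 s: v starts -11 m/s; Δx = -11·1 + ½·-1·1² = -11.5 m; v ends -12 m/s.
5–8 s: v starts -12 m/s; Δx = -12·3 + ½·-6·3² = -63 m; v ends -30 m/s.
8–14 s: v starts -30 m/s; Δx = -30·6 + ½·8·6² = -36 m; v ends 18 m/s.
x(14) = -2 + Σ Δx = -124.5 m.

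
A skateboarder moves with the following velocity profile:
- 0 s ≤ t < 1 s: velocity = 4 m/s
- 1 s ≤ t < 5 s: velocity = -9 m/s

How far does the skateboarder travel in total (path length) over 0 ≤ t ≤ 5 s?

40 m

Total distance travelled is ∫|v| dt — sum the magnitudes of each area piece.
0–1 s: |4| × 1 = 4 m
1–5 s: |-9| × 4 = 36 m
Total distance = 40 m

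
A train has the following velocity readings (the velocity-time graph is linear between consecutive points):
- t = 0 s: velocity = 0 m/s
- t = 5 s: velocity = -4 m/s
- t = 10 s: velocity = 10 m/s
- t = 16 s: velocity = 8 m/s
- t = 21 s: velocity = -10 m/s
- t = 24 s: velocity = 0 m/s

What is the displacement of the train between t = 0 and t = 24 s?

Displacement is the signed area under the v-t curve.
0–5 s: ½(0 + -4)(5) = -10 m
5–10 s: ½(-4 + 10)(5) = 15 m
10–16 s: ½(10 + 8)(6) = 54 m
16–21 s: ½(8 + -10)(5) = -5 m
21–24 s: ½(-10 + 0)(3) = -15 m
Net displacement = 39 m

39 m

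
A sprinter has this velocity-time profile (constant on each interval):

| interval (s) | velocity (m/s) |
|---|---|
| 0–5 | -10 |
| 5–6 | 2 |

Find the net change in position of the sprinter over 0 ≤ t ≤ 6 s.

-48 m

Displacement is the signed area under the v-t curve.
0–5 s: -10 × 5 = -50 m
5–6 s: 2 × 1 = 2 m
Net displacement = -48 m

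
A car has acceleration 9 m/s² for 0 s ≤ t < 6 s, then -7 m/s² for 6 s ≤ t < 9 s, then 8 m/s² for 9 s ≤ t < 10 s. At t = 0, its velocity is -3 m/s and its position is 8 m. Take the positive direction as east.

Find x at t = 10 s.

On each constant-a segment, Δv = aΔt and Δx = v₀Δt + ½aΔt²; chain segment to segment.
0–6 s: v starts -3 m/s; Δx = -3·6 + ½·9·6² = 144 m; v ends 51 m/s.
6–9 s: v starts 51 m/s; Δx = 51·3 + ½·-7·3² = 121.5 m; v ends 30 m/s.
9–10 s: v starts 30 m/s; Δx = 30·1 + ½·8·1² = 34 m; v ends 38 m/s.
x(10) = 8 + Σ Δx = 307.5 m.

307.5 m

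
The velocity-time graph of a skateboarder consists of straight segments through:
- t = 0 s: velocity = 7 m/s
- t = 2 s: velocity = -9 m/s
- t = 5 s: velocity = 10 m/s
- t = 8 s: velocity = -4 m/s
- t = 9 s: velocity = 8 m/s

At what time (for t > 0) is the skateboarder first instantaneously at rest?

t = 0.875 s

v changes sign on 0–2 s (from 7 to -9); the graph is linear there, so v = 0 at t = 0 + (-7)·(2 − 0)/(-9 − 7) = 0.875 s.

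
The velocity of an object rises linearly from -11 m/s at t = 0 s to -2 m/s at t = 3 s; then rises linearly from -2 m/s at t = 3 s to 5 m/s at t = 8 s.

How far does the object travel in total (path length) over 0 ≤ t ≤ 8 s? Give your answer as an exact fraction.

209/7 m

Distance (not displacement) is the total path length: add the absolute areas under v-t.
0–3 s: |½(-11 + -2)(3)| = 19.5 m
3–8 s: v = 0 at t = 31/7 s; triangle areas 10/7 + 125/14 = 145/14 m
Total distance = 209/7 m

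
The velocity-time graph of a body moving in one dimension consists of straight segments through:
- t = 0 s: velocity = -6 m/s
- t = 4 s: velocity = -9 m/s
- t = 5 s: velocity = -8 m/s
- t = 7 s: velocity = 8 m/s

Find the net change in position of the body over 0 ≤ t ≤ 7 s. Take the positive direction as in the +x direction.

-38.5 m

Net displacement equals the area under the velocity-time graph (areas below the axis count negative).
0–4 s: ½(-6 + -9)(4) = -30 m
4–5 s: ½(-9 + -8)(1) = -8.5 m
5–7 s: ½(-8 + 8)(2) = 0 m
Net displacement = -38.5 m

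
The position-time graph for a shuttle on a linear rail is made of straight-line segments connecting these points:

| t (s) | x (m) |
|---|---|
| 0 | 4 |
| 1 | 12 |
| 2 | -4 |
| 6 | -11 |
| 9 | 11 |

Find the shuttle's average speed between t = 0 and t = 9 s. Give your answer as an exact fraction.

Average speed = (total path length)/(elapsed time); on a piecewise-linear x-t graph the path length is Σ|Δx|.
0–1 s: |Δx| = |12 − 4| = 8 m
1–2 s: |Δx| = |-4 − 12| = 16 m
2–6 s: |Δx| = |-11 − -4| = 7 m
6–9 s: |Δx| = |11 − -11| = 22 m
Total path = 53 m; average speed = 53/9 = 53/9 m/s.

53/9 m/s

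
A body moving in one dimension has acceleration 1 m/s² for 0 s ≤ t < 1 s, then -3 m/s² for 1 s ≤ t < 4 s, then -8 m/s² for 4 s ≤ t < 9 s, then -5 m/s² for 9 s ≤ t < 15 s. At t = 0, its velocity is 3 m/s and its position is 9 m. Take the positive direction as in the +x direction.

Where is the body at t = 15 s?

-474 m

On each constant-a segment, Δv = aΔt and Δx = v₀Δt + ½aΔt²; chain segment to segment.
0–1 s: v starts 3 m/s; Δx = 3·1 + ½·1·1² = 3.5 m; v ends 4 m/s.
1–4 s: v starts 4 m/s; Δx = 4·3 + ½·-3·3² = -1.5 m; v ends -5 m/s.
4–9 s: v starts -5 m/s; Δx = -5·5 + ½·-8·5² = -125 m; v ends -45 m/s.
9–15 s: v starts -45 m/s; Δx = -45·6 + ½·-5·6² = -360 m; v ends -75 m/s.
x(15) = 9 + Σ Δx = -474 m.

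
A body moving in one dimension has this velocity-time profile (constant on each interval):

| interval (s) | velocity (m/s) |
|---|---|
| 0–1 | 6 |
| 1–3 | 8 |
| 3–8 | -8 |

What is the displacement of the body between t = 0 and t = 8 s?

-18 m

Displacement is the signed area under the v-t curve.
0–1 s: 6 × 1 = 6 m
1–3 s: 8 × 2 = 16 m
3–8 s: -8 × 5 = -40 m
Net displacement = -18 m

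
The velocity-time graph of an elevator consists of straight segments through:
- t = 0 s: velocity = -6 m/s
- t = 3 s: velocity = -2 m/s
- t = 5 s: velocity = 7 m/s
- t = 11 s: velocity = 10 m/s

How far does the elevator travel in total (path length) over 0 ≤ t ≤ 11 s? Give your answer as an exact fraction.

Distance (not displacement) is the total path length: add the absolute areas under v-t.
0–3 s: |½(-6 + -2)(3)| = 12 m
3–5 s: v = 0 at t = 31/9 s; triangle areas 4/9 + 49/9 = 53/9 m
5–11 s: |½(7 + 10)(6)| = 51 m
Total distance = 620/9 m

620/9 m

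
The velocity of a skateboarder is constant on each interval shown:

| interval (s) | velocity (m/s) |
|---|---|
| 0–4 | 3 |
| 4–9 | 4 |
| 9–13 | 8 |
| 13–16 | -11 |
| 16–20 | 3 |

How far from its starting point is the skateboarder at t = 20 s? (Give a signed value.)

43 m

Net displacement equals the area under the velocity-time graph (areas below the axis count negative).
0–4 s: 3 × 4 = 12 m
4–9 s: 4 × 5 = 20 m
9–13 s: 8 × 4 = 32 m
13–16 s: -11 × 3 = -33 m
16–20 s: 3 × 4 = 12 m
Net displacement = 43 m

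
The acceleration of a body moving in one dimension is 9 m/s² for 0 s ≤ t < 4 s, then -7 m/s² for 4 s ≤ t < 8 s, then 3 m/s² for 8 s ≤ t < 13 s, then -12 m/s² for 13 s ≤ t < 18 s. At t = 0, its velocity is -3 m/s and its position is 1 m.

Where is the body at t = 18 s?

On each constant-a segment, Δv = aΔt and Δx = v₀Δt + ½aΔt²; chain segment to segment.
0–4 s: v starts -3 m/s; Δx = -3·4 + ½·9·4² = 60 m; v ends 33 m/s.
4–8 s: v starts 33 m/s; Δx = 33·4 + ½·-7·4² = 76 m; v ends 5 m/s.
8–13 s: v starts 5 m/s; Δx = 5·5 + ½·3·5² = 62.5 m; v ends 20 m/s.
13–18 s: v starts 20 m/s; Δx = 20·5 + ½·-12·5² = -50 m; v ends -40 m/s.
x(18) = 1 + Σ Δx = 149.5 m.

149.5 m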